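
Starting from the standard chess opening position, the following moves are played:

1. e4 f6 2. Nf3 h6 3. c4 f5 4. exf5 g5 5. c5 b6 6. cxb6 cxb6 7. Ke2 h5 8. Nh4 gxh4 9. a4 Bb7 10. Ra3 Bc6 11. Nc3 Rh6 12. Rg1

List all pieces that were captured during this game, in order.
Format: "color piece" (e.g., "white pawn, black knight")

Tracking captures:
  exf5: captured black pawn
  cxb6: captured black pawn
  cxb6: captured white pawn
  gxh4: captured white knight

black pawn, black pawn, white pawn, white knight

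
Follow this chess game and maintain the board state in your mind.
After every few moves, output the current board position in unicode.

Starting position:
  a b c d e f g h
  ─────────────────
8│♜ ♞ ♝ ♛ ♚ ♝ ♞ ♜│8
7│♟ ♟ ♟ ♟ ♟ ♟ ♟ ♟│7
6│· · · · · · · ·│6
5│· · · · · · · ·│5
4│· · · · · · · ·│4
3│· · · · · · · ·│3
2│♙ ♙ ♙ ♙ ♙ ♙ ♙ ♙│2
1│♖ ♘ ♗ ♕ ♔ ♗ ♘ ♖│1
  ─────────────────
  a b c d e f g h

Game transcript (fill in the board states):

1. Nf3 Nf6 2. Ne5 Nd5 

  a b c d e f g h
  ─────────────────
8│♜ ♞ ♝ ♛ ♚ ♝ · ♜│8
7│♟ ♟ ♟ ♟ ♟ ♟ ♟ ♟│7
6│· · · · · · · ·│6
5│· · · ♞ ♘ · · ·│5
4│· · · · · · · ·│4
3│· · · · · · · ·│3
2│♙ ♙ ♙ ♙ ♙ ♙ ♙ ♙│2
1│♖ ♘ ♗ ♕ ♔ ♗ · ♖│1
  ─────────────────
  a b c d e f g h

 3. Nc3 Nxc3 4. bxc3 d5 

  a b c d e f g h
  ─────────────────
8│♜ ♞ ♝ ♛ ♚ ♝ · ♜│8
7│♟ ♟ ♟ · ♟ ♟ ♟ ♟│7
6│· · · · · · · ·│6
5│· · · ♟ ♘ · · ·│5
4│· · · · · · · ·│4
3│· · ♙ · · · · ·│3
2│♙ · ♙ ♙ ♙ ♙ ♙ ♙│2
1│♖ · ♗ ♕ ♔ ♗ · ♖│1
  ─────────────────
  a b c d e f g h

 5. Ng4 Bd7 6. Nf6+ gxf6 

  a b c d e f g h
  ─────────────────
8│♜ ♞ · ♛ ♚ ♝ · ♜│8
7│♟ ♟ ♟ ♝ ♟ ♟ · ♟│7
6│· · · · · ♟ · ·│6
5│· · · ♟ · · · ·│5
4│· · · · · · · ·│4
3│· · ♙ · · · · ·│3
2│♙ · ♙ ♙ ♙ ♙ ♙ ♙│2
1│♖ · ♗ ♕ ♔ ♗ · ♖│1
  ─────────────────
  a b c d e f g h

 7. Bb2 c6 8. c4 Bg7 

  a b c d e f g h
  ─────────────────
8│♜ ♞ · ♛ ♚ · · ♜│8
7│♟ ♟ · ♝ ♟ ♟ ♝ ♟│7
6│· · ♟ · · ♟ · ·│6
5│· · · ♟ · · · ·│5
4│· · ♙ · · · · ·│4
3│· · · · · · · ·│3
2│♙ ♗ ♙ ♙ ♙ ♙ ♙ ♙│2
1│♖ · · ♕ ♔ ♗ · ♖│1
  ─────────────────
  a b c d e f g h



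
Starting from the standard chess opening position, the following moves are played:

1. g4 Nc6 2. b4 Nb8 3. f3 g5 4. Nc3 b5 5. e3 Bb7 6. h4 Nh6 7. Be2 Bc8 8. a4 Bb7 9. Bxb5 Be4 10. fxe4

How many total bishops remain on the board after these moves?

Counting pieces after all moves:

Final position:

  a b c d e f g h
  ─────────────────
8│♜ ♞ · ♛ ♚ ♝ · ♜│8
7│♟ · ♟ ♟ ♟ ♟ · ♟│7
6│· · · · · · · ♞│6
5│· ♗ · · · · ♟ ·│5
4│♙ ♙ · · ♙ · ♙ ♙│4
3│· · ♘ · ♙ · · ·│3
2│· · ♙ ♙ · · · ·│2
1│♖ · ♗ ♕ ♔ · ♘ ♖│1
  ─────────────────
  a b c d e f g h


3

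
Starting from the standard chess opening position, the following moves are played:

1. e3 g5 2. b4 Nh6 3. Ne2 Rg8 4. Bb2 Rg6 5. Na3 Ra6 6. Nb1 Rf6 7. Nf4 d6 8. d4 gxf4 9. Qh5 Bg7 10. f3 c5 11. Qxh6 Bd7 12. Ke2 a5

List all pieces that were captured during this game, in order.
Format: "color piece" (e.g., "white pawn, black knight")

Tracking captures:
  gxf4: captured white knight
  Qxh6: captured black knight

white knight, black knight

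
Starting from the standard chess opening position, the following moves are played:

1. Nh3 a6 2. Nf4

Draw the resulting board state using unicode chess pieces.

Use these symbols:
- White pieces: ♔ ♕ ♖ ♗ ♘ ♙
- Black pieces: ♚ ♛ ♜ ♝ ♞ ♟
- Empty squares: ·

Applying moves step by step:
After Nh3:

♜ ♞ ♝ ♛ ♚ ♝ ♞ ♜
♟ ♟ ♟ ♟ ♟ ♟ ♟ ♟
· · · · · · · ·
· · · · · · · ·
· · · · · · · ·
· · · · · · · ♘
♙ ♙ ♙ ♙ ♙ ♙ ♙ ♙
♖ ♘ ♗ ♕ ♔ ♗ · ♖


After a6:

♜ ♞ ♝ ♛ ♚ ♝ ♞ ♜
· ♟ ♟ ♟ ♟ ♟ ♟ ♟
♟ · · · · · · ·
· · · · · · · ·
· · · · · · · ·
· · · · · · · ♘
♙ ♙ ♙ ♙ ♙ ♙ ♙ ♙
♖ ♘ ♗ ♕ ♔ ♗ · ♖


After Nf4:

♜ ♞ ♝ ♛ ♚ ♝ ♞ ♜
· ♟ ♟ ♟ ♟ ♟ ♟ ♟
♟ · · · · · · ·
· · · · · · · ·
· · · · · ♘ · ·
· · · · · · · ·
♙ ♙ ♙ ♙ ♙ ♙ ♙ ♙
♖ ♘ ♗ ♕ ♔ ♗ · ♖



  a b c d e f g h
  ─────────────────
8│♜ ♞ ♝ ♛ ♚ ♝ ♞ ♜│8
7│· ♟ ♟ ♟ ♟ ♟ ♟ ♟│7
6│♟ · · · · · · ·│6
5│· · · · · · · ·│5
4│· · · · · ♘ · ·│4
3│· · · · · · · ·│3
2│♙ ♙ ♙ ♙ ♙ ♙ ♙ ♙│2
1│♖ ♘ ♗ ♕ ♔ ♗ · ♖│1
  ─────────────────
  a b c d e f g h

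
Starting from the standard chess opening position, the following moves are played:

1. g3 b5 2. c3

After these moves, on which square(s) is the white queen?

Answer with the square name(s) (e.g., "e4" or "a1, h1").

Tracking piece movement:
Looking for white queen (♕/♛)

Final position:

  a b c d e f g h
  ─────────────────
8│♜ ♞ ♝ ♛ ♚ ♝ ♞ ♜│8
7│♟ · ♟ ♟ ♟ ♟ ♟ ♟│7
6│· · · · · · · ·│6
5│· ♟ · · · · · ·│5
4│· · · · · · · ·│4
3│· · ♙ · · · ♙ ·│3
2│♙ ♙ · ♙ ♙ ♙ · ♙│2
1│♖ ♘ ♗ ♕ ♔ ♗ ♘ ♖│1
  ─────────────────
  a b c d e f g h


d1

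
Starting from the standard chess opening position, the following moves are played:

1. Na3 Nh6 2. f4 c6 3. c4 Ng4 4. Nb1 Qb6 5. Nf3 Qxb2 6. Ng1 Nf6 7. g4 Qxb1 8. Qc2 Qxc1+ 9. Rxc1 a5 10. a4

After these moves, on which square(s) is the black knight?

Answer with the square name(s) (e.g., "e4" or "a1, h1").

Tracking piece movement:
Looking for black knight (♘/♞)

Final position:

  a b c d e f g h
  ─────────────────
8│♜ ♞ ♝ · ♚ ♝ · ♜│8
7│· ♟ · ♟ ♟ ♟ ♟ ♟│7
6│· · ♟ · · ♞ · ·│6
5│♟ · · · · · · ·│5
4│♙ · ♙ · · ♙ ♙ ·│4
3│· · · · · · · ·│3
2│· · ♕ ♙ ♙ · · ♙│2
1│· · ♖ · ♔ ♗ ♘ ♖│1
  ─────────────────
  a b c d e f g h


b8, f6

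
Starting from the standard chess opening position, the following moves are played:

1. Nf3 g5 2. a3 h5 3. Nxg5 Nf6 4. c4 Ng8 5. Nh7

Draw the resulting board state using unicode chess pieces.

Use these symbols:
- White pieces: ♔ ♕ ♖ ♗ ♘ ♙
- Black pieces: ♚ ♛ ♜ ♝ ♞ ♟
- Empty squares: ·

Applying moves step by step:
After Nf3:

♜ ♞ ♝ ♛ ♚ ♝ ♞ ♜
♟ ♟ ♟ ♟ ♟ ♟ ♟ ♟
· · · · · · · ·
· · · · · · · ·
· · · · · · · ·
· · · · · ♘ · ·
♙ ♙ ♙ ♙ ♙ ♙ ♙ ♙
♖ ♘ ♗ ♕ ♔ ♗ · ♖


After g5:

♜ ♞ ♝ ♛ ♚ ♝ ♞ ♜
♟ ♟ ♟ ♟ ♟ ♟ · ♟
· · · · · · · ·
· · · · · · ♟ ·
· · · · · · · ·
· · · · · ♘ · ·
♙ ♙ ♙ ♙ ♙ ♙ ♙ ♙
♖ ♘ ♗ ♕ ♔ ♗ · ♖


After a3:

♜ ♞ ♝ ♛ ♚ ♝ ♞ ♜
♟ ♟ ♟ ♟ ♟ ♟ · ♟
· · · · · · · ·
· · · · · · ♟ ·
· · · · · · · ·
♙ · · · · ♘ · ·
· ♙ ♙ ♙ ♙ ♙ ♙ ♙
♖ ♘ ♗ ♕ ♔ ♗ · ♖


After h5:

♜ ♞ ♝ ♛ ♚ ♝ ♞ ♜
♟ ♟ ♟ ♟ ♟ ♟ · ·
· · · · · · · ·
· · · · · · ♟ ♟
· · · · · · · ·
♙ · · · · ♘ · ·
· ♙ ♙ ♙ ♙ ♙ ♙ ♙
♖ ♘ ♗ ♕ ♔ ♗ · ♖


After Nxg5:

♜ ♞ ♝ ♛ ♚ ♝ ♞ ♜
♟ ♟ ♟ ♟ ♟ ♟ · ·
· · · · · · · ·
· · · · · · ♘ ♟
· · · · · · · ·
♙ · · · · · · ·
· ♙ ♙ ♙ ♙ ♙ ♙ ♙
♖ ♘ ♗ ♕ ♔ ♗ · ♖


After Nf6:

♜ ♞ ♝ ♛ ♚ ♝ · ♜
♟ ♟ ♟ ♟ ♟ ♟ · ·
· · · · · ♞ · ·
· · · · · · ♘ ♟
· · · · · · · ·
♙ · · · · · · ·
· ♙ ♙ ♙ ♙ ♙ ♙ ♙
♖ ♘ ♗ ♕ ♔ ♗ · ♖


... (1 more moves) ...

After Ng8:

♜ ♞ ♝ ♛ ♚ ♝ ♞ ♜
♟ ♟ ♟ ♟ ♟ ♟ · ·
· · · · · · · ·
· · · · · · ♘ ♟
· · ♙ · · · · ·
♙ · · · · · · ·
· ♙ · ♙ ♙ ♙ ♙ ♙
♖ ♘ ♗ ♕ ♔ ♗ · ♖


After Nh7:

♜ ♞ ♝ ♛ ♚ ♝ ♞ ♜
♟ ♟ ♟ ♟ ♟ ♟ · ♘
· · · · · · · ·
· · · · · · · ♟
· · ♙ · · · · ·
♙ · · · · · · ·
· ♙ · ♙ ♙ ♙ ♙ ♙
♖ ♘ ♗ ♕ ♔ ♗ · ♖



  a b c d e f g h
  ─────────────────
8│♜ ♞ ♝ ♛ ♚ ♝ ♞ ♜│8
7│♟ ♟ ♟ ♟ ♟ ♟ · ♘│7
6│· · · · · · · ·│6
5│· · · · · · · ♟│5
4│· · ♙ · · · · ·│4
3│♙ · · · · · · ·│3
2│· ♙ · ♙ ♙ ♙ ♙ ♙│2
1│♖ ♘ ♗ ♕ ♔ ♗ · ♖│1
  ─────────────────
  a b c d e f g h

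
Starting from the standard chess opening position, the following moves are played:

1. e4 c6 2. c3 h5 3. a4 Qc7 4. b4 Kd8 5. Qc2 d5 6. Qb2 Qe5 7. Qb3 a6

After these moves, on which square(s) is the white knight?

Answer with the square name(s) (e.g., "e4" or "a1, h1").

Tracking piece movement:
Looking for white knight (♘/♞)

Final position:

  a b c d e f g h
  ─────────────────
8│♜ ♞ ♝ ♚ · ♝ ♞ ♜│8
7│· ♟ · · ♟ ♟ ♟ ·│7
6│♟ · ♟ · · · · ·│6
5│· · · ♟ ♛ · · ♟│5
4│♙ ♙ · · ♙ · · ·│4
3│· ♕ ♙ · · · · ·│3
2│· · · ♙ · ♙ ♙ ♙│2
1│♖ ♘ ♗ · ♔ ♗ ♘ ♖│1
  ─────────────────
  a b c d e f g h


b1, g1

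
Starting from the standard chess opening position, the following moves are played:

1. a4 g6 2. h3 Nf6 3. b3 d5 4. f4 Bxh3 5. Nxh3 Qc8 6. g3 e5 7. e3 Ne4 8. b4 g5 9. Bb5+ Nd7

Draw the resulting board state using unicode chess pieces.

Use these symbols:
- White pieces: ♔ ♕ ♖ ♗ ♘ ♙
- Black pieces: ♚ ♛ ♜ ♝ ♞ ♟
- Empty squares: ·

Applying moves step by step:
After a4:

♜ ♞ ♝ ♛ ♚ ♝ ♞ ♜
♟ ♟ ♟ ♟ ♟ ♟ ♟ ♟
· · · · · · · ·
· · · · · · · ·
♙ · · · · · · ·
· · · · · · · ·
· ♙ ♙ ♙ ♙ ♙ ♙ ♙
♖ ♘ ♗ ♕ ♔ ♗ ♘ ♖


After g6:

♜ ♞ ♝ ♛ ♚ ♝ ♞ ♜
♟ ♟ ♟ ♟ ♟ ♟ · ♟
· · · · · · ♟ ·
· · · · · · · ·
♙ · · · · · · ·
· · · · · · · ·
· ♙ ♙ ♙ ♙ ♙ ♙ ♙
♖ ♘ ♗ ♕ ♔ ♗ ♘ ♖


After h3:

♜ ♞ ♝ ♛ ♚ ♝ ♞ ♜
♟ ♟ ♟ ♟ ♟ ♟ · ♟
· · · · · · ♟ ·
· · · · · · · ·
♙ · · · · · · ·
· · · · · · · ♙
· ♙ ♙ ♙ ♙ ♙ ♙ ·
♖ ♘ ♗ ♕ ♔ ♗ ♘ ♖


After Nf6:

♜ ♞ ♝ ♛ ♚ ♝ · ♜
♟ ♟ ♟ ♟ ♟ ♟ · ♟
· · · · · ♞ ♟ ·
· · · · · · · ·
♙ · · · · · · ·
· · · · · · · ♙
· ♙ ♙ ♙ ♙ ♙ ♙ ·
♖ ♘ ♗ ♕ ♔ ♗ ♘ ♖


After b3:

♜ ♞ ♝ ♛ ♚ ♝ · ♜
♟ ♟ ♟ ♟ ♟ ♟ · ♟
· · · · · ♞ ♟ ·
· · · · · · · ·
♙ · · · · · · ·
· ♙ · · · · · ♙
· · ♙ ♙ ♙ ♙ ♙ ·
♖ ♘ ♗ ♕ ♔ ♗ ♘ ♖


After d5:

♜ ♞ ♝ ♛ ♚ ♝ · ♜
♟ ♟ ♟ · ♟ ♟ · ♟
· · · · · ♞ ♟ ·
· · · ♟ · · · ·
♙ · · · · · · ·
· ♙ · · · · · ♙
· · ♙ ♙ ♙ ♙ ♙ ·
♖ ♘ ♗ ♕ ♔ ♗ ♘ ♖


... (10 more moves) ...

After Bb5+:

♜ ♞ ♛ · ♚ ♝ · ♜
♟ ♟ ♟ · · ♟ · ♟
· · · · · · · ·
· ♗ · ♟ ♟ · ♟ ·
♙ ♙ · · ♞ ♙ · ·
· · · · ♙ · ♙ ♘
· · ♙ ♙ · · · ·
♖ ♘ ♗ ♕ ♔ · · ♖


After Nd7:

♜ · ♛ · ♚ ♝ · ♜
♟ ♟ ♟ ♞ · ♟ · ♟
· · · · · · · ·
· ♗ · ♟ ♟ · ♟ ·
♙ ♙ · · ♞ ♙ · ·
· · · · ♙ · ♙ ♘
· · ♙ ♙ · · · ·
♖ ♘ ♗ ♕ ♔ · · ♖



  a b c d e f g h
  ─────────────────
8│♜ · ♛ · ♚ ♝ · ♜│8
7│♟ ♟ ♟ ♞ · ♟ · ♟│7
6│· · · · · · · ·│6
5│· ♗ · ♟ ♟ · ♟ ·│5
4│♙ ♙ · · ♞ ♙ · ·│4
3│· · · · ♙ · ♙ ♘│3
2│· · ♙ ♙ · · · ·│2
1│♖ ♘ ♗ ♕ ♔ · · ♖│1
  ─────────────────
  a b c d e f g h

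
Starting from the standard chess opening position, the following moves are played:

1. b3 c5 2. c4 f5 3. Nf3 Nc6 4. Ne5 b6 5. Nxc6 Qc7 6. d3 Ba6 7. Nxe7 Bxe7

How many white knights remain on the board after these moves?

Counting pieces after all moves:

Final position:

  a b c d e f g h
  ─────────────────
8│♜ · · · ♚ · ♞ ♜│8
7│♟ · ♛ ♟ ♝ · ♟ ♟│7
6│♝ ♟ · · · · · ·│6
5│· · ♟ · · ♟ · ·│5
4│· · ♙ · · · · ·│4
3│· ♙ · ♙ · · · ·│3
2│♙ · · · ♙ ♙ ♙ ♙│2
1│♖ ♘ ♗ ♕ ♔ ♗ · ♖│1
  ─────────────────
  a b c d e f g h


1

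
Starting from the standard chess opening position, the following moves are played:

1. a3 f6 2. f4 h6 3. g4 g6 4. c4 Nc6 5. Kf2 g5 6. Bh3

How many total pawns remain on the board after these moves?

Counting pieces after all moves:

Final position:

  a b c d e f g h
  ─────────────────
8│♜ · ♝ ♛ ♚ ♝ ♞ ♜│8
7│♟ ♟ ♟ ♟ ♟ · · ·│7
6│· · ♞ · · ♟ · ♟│6
5│· · · · · · ♟ ·│5
4│· · ♙ · · ♙ ♙ ·│4
3│♙ · · · · · · ♗│3
2│· ♙ · ♙ ♙ ♔ · ♙│2
1│♖ ♘ ♗ ♕ · · ♘ ♖│1
  ─────────────────
  a b c d e f g h


16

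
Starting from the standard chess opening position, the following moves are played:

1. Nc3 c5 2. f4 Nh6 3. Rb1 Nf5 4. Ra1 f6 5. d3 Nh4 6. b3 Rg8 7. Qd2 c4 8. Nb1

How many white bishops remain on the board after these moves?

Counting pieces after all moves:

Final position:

  a b c d e f g h
  ─────────────────
8│♜ ♞ ♝ ♛ ♚ ♝ ♜ ·│8
7│♟ ♟ · ♟ ♟ · ♟ ♟│7
6│· · · · · ♟ · ·│6
5│· · · · · · · ·│5
4│· · ♟ · · ♙ · ♞│4
3│· ♙ · ♙ · · · ·│3
2│♙ · ♙ ♕ ♙ · ♙ ♙│2
1│♖ ♘ ♗ · ♔ ♗ ♘ ♖│1
  ─────────────────
  a b c d e f g h


2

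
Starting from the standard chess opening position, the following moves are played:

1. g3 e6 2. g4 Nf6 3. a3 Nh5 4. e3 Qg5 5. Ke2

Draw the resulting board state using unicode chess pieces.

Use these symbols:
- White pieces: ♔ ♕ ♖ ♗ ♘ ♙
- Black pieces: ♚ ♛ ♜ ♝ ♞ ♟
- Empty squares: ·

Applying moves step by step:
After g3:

♜ ♞ ♝ ♛ ♚ ♝ ♞ ♜
♟ ♟ ♟ ♟ ♟ ♟ ♟ ♟
· · · · · · · ·
· · · · · · · ·
· · · · · · · ·
· · · · · · ♙ ·
♙ ♙ ♙ ♙ ♙ ♙ · ♙
♖ ♘ ♗ ♕ ♔ ♗ ♘ ♖


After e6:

♜ ♞ ♝ ♛ ♚ ♝ ♞ ♜
♟ ♟ ♟ ♟ · ♟ ♟ ♟
· · · · ♟ · · ·
· · · · · · · ·
· · · · · · · ·
· · · · · · ♙ ·
♙ ♙ ♙ ♙ ♙ ♙ · ♙
♖ ♘ ♗ ♕ ♔ ♗ ♘ ♖


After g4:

♜ ♞ ♝ ♛ ♚ ♝ ♞ ♜
♟ ♟ ♟ ♟ · ♟ ♟ ♟
· · · · ♟ · · ·
· · · · · · · ·
· · · · · · ♙ ·
· · · · · · · ·
♙ ♙ ♙ ♙ ♙ ♙ · ♙
♖ ♘ ♗ ♕ ♔ ♗ ♘ ♖


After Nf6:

♜ ♞ ♝ ♛ ♚ ♝ · ♜
♟ ♟ ♟ ♟ · ♟ ♟ ♟
· · · · ♟ ♞ · ·
· · · · · · · ·
· · · · · · ♙ ·
· · · · · · · ·
♙ ♙ ♙ ♙ ♙ ♙ · ♙
♖ ♘ ♗ ♕ ♔ ♗ ♘ ♖


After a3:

♜ ♞ ♝ ♛ ♚ ♝ · ♜
♟ ♟ ♟ ♟ · ♟ ♟ ♟
· · · · ♟ ♞ · ·
· · · · · · · ·
· · · · · · ♙ ·
♙ · · · · · · ·
· ♙ ♙ ♙ ♙ ♙ · ♙
♖ ♘ ♗ ♕ ♔ ♗ ♘ ♖


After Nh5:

♜ ♞ ♝ ♛ ♚ ♝ · ♜
♟ ♟ ♟ ♟ · ♟ ♟ ♟
· · · · ♟ · · ·
· · · · · · · ♞
· · · · · · ♙ ·
♙ · · · · · · ·
· ♙ ♙ ♙ ♙ ♙ · ♙
♖ ♘ ♗ ♕ ♔ ♗ ♘ ♖


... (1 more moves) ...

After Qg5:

♜ ♞ ♝ · ♚ ♝ · ♜
♟ ♟ ♟ ♟ · ♟ ♟ ♟
· · · · ♟ · · ·
· · · · · · ♛ ♞
· · · · · · ♙ ·
♙ · · · ♙ · · ·
· ♙ ♙ ♙ · ♙ · ♙
♖ ♘ ♗ ♕ ♔ ♗ ♘ ♖


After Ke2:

♜ ♞ ♝ · ♚ ♝ · ♜
♟ ♟ ♟ ♟ · ♟ ♟ ♟
· · · · ♟ · · ·
· · · · · · ♛ ♞
· · · · · · ♙ ·
♙ · · · ♙ · · ·
· ♙ ♙ ♙ ♔ ♙ · ♙
♖ ♘ ♗ ♕ · ♗ ♘ ♖



  a b c d e f g h
  ─────────────────
8│♜ ♞ ♝ · ♚ ♝ · ♜│8
7│♟ ♟ ♟ ♟ · ♟ ♟ ♟│7
6│· · · · ♟ · · ·│6
5│· · · · · · ♛ ♞│5
4│· · · · · · ♙ ·│4
3│♙ · · · ♙ · · ·│3
2│· ♙ ♙ ♙ ♔ ♙ · ♙│2
1│♖ ♘ ♗ ♕ · ♗ ♘ ♖│1
  ─────────────────
  a b c d e f g h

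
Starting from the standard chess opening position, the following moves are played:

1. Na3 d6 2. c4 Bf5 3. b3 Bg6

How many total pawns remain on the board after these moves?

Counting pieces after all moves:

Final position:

  a b c d e f g h
  ─────────────────
8│♜ ♞ · ♛ ♚ ♝ ♞ ♜│8
7│♟ ♟ ♟ · ♟ ♟ ♟ ♟│7
6│· · · ♟ · · ♝ ·│6
5│· · · · · · · ·│5
4│· · ♙ · · · · ·│4
3│♘ ♙ · · · · · ·│3
2│♙ · · ♙ ♙ ♙ ♙ ♙│2
1│♖ · ♗ ♕ ♔ ♗ ♘ ♖│1
  ─────────────────
  a b c d e f g h


16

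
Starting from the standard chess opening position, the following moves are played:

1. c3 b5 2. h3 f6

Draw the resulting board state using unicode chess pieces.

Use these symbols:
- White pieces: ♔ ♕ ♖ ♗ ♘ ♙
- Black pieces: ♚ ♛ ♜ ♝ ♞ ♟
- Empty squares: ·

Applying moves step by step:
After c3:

♜ ♞ ♝ ♛ ♚ ♝ ♞ ♜
♟ ♟ ♟ ♟ ♟ ♟ ♟ ♟
· · · · · · · ·
· · · · · · · ·
· · · · · · · ·
· · ♙ · · · · ·
♙ ♙ · ♙ ♙ ♙ ♙ ♙
♖ ♘ ♗ ♕ ♔ ♗ ♘ ♖


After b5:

♜ ♞ ♝ ♛ ♚ ♝ ♞ ♜
♟ · ♟ ♟ ♟ ♟ ♟ ♟
· · · · · · · ·
· ♟ · · · · · ·
· · · · · · · ·
· · ♙ · · · · ·
♙ ♙ · ♙ ♙ ♙ ♙ ♙
♖ ♘ ♗ ♕ ♔ ♗ ♘ ♖


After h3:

♜ ♞ ♝ ♛ ♚ ♝ ♞ ♜
♟ · ♟ ♟ ♟ ♟ ♟ ♟
· · · · · · · ·
· ♟ · · · · · ·
· · · · · · · ·
· · ♙ · · · · ♙
♙ ♙ · ♙ ♙ ♙ ♙ ·
♖ ♘ ♗ ♕ ♔ ♗ ♘ ♖


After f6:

♜ ♞ ♝ ♛ ♚ ♝ ♞ ♜
♟ · ♟ ♟ ♟ · ♟ ♟
· · · · · ♟ · ·
· ♟ · · · · · ·
· · · · · · · ·
· · ♙ · · · · ♙
♙ ♙ · ♙ ♙ ♙ ♙ ·
♖ ♘ ♗ ♕ ♔ ♗ ♘ ♖



  a b c d e f g h
  ─────────────────
8│♜ ♞ ♝ ♛ ♚ ♝ ♞ ♜│8
7│♟ · ♟ ♟ ♟ · ♟ ♟│7
6│· · · · · ♟ · ·│6
5│· ♟ · · · · · ·│5
4│· · · · · · · ·│4
3│· · ♙ · · · · ♙│3
2│♙ ♙ · ♙ ♙ ♙ ♙ ·│2
1│♖ ♘ ♗ ♕ ♔ ♗ ♘ ♖│1
  ─────────────────
  a b c d e f g h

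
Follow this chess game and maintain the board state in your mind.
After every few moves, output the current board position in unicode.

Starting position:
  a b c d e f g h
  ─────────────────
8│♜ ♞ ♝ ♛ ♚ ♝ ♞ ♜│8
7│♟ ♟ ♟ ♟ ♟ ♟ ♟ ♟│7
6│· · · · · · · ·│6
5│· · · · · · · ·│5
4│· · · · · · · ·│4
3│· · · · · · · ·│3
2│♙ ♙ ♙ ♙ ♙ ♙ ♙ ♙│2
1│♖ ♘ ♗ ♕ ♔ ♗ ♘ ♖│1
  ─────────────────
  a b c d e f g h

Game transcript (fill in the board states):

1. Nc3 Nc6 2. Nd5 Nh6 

  a b c d e f g h
  ─────────────────
8│♜ · ♝ ♛ ♚ ♝ · ♜│8
7│♟ ♟ ♟ ♟ ♟ ♟ ♟ ♟│7
6│· · ♞ · · · · ♞│6
5│· · · ♘ · · · ·│5
4│· · · · · · · ·│4
3│· · · · · · · ·│3
2│♙ ♙ ♙ ♙ ♙ ♙ ♙ ♙│2
1│♖ · ♗ ♕ ♔ ♗ ♘ ♖│1
  ─────────────────
  a b c d e f g h

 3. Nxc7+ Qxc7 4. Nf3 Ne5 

  a b c d e f g h
  ─────────────────
8│♜ · ♝ · ♚ ♝ · ♜│8
7│♟ ♟ ♛ ♟ ♟ ♟ ♟ ♟│7
6│· · · · · · · ♞│6
5│· · · · ♞ · · ·│5
4│· · · · · · · ·│4
3│· · · · · ♘ · ·│3
2│♙ ♙ ♙ ♙ ♙ ♙ ♙ ♙│2
1│♖ · ♗ ♕ ♔ ♗ · ♖│1
  ─────────────────
  a b c d e f g h

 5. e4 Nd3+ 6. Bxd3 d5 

  a b c d e f g h
  ─────────────────
8│♜ · ♝ · ♚ ♝ · ♜│8
7│♟ ♟ ♛ · ♟ ♟ ♟ ♟│7
6│· · · · · · · ♞│6
5│· · · ♟ · · · ·│5
4│· · · · ♙ · · ·│4
3│· · · ♗ · ♘ · ·│3
2│♙ ♙ ♙ ♙ · ♙ ♙ ♙│2
1│♖ · ♗ ♕ ♔ · · ♖│1
  ─────────────────
  a b c d e f g h

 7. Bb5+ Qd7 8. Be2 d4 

  a b c d e f g h
  ─────────────────
8│♜ · ♝ · ♚ ♝ · ♜│8
7│♟ ♟ · ♛ ♟ ♟ ♟ ♟│7
6│· · · · · · · ♞│6
5│· · · · · · · ·│5
4│· · · ♟ ♙ · · ·│4
3│· · · · · ♘ · ·│3
2│♙ ♙ ♙ ♙ ♗ ♙ ♙ ♙│2
1│♖ · ♗ ♕ ♔ · · ♖│1
  ─────────────────
  a b c d e f g h

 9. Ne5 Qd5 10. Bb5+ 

  a b c d e f g h
  ─────────────────
8│♜ · ♝ · ♚ ♝ · ♜│8
7│♟ ♟ · · ♟ ♟ ♟ ♟│7
6│· · · · · · · ♞│6
5│· ♗ · ♛ ♘ · · ·│5
4│· · · ♟ ♙ · · ·│4
3│· · · · · · · ·│3
2│♙ ♙ ♙ ♙ · ♙ ♙ ♙│2
1│♖ · ♗ ♕ ♔ · · ♖│1
  ─────────────────
  a b c d e f g h


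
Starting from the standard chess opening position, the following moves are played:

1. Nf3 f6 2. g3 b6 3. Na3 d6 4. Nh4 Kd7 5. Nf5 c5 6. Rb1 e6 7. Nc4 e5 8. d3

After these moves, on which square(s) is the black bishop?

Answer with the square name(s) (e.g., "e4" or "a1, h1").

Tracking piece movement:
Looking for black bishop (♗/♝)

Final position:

  a b c d e f g h
  ─────────────────
8│♜ ♞ ♝ ♛ · ♝ ♞ ♜│8
7│♟ · · ♚ · · ♟ ♟│7
6│· ♟ · ♟ · ♟ · ·│6
5│· · ♟ · ♟ ♘ · ·│5
4│· · ♘ · · · · ·│4
3│· · · ♙ · · ♙ ·│3
2│♙ ♙ ♙ · ♙ ♙ · ♙│2
1│· ♖ ♗ ♕ ♔ ♗ · ♖│1
  ─────────────────
  a b c d e f g h


c8, f8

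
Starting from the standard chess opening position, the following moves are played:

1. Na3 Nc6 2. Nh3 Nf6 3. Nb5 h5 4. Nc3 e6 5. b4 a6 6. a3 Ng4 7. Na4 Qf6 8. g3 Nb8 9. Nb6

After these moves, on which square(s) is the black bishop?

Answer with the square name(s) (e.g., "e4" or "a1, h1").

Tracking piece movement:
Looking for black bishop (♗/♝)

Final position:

  a b c d e f g h
  ─────────────────
8│♜ ♞ ♝ · ♚ ♝ · ♜│8
7│· ♟ ♟ ♟ · ♟ ♟ ·│7
6│♟ ♘ · · ♟ ♛ · ·│6
5│· · · · · · · ♟│5
4│· ♙ · · · · ♞ ·│4
3│♙ · · · · · ♙ ♘│3
2│· · ♙ ♙ ♙ ♙ · ♙│2
1│♖ · ♗ ♕ ♔ ♗ · ♖│1
  ─────────────────
  a b c d e f g h


c8, f8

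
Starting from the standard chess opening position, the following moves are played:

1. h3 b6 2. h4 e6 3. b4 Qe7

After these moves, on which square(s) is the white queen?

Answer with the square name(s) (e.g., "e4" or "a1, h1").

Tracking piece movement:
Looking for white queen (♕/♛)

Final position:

  a b c d e f g h
  ─────────────────
8│♜ ♞ ♝ · ♚ ♝ ♞ ♜│8
7│♟ · ♟ ♟ ♛ ♟ ♟ ♟│7
6│· ♟ · · ♟ · · ·│6
5│· · · · · · · ·│5
4│· ♙ · · · · · ♙│4
3│· · · · · · · ·│3
2│♙ · ♙ ♙ ♙ ♙ ♙ ·│2
1│♖ ♘ ♗ ♕ ♔ ♗ ♘ ♖│1
  ─────────────────
  a b c d e f g h


d1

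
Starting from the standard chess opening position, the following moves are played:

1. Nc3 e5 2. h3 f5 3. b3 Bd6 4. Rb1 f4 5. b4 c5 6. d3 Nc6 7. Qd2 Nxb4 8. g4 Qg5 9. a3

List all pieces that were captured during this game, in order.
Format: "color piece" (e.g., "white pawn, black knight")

Tracking captures:
  Nxb4: captured white pawn

white pawn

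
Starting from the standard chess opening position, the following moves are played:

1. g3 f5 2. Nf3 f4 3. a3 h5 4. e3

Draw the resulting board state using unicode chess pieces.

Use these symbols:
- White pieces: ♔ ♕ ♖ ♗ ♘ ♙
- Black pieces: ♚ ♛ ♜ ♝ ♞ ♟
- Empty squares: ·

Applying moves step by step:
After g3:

♜ ♞ ♝ ♛ ♚ ♝ ♞ ♜
♟ ♟ ♟ ♟ ♟ ♟ ♟ ♟
· · · · · · · ·
· · · · · · · ·
· · · · · · · ·
· · · · · · ♙ ·
♙ ♙ ♙ ♙ ♙ ♙ · ♙
♖ ♘ ♗ ♕ ♔ ♗ ♘ ♖


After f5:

♜ ♞ ♝ ♛ ♚ ♝ ♞ ♜
♟ ♟ ♟ ♟ ♟ · ♟ ♟
· · · · · · · ·
· · · · · ♟ · ·
· · · · · · · ·
· · · · · · ♙ ·
♙ ♙ ♙ ♙ ♙ ♙ · ♙
♖ ♘ ♗ ♕ ♔ ♗ ♘ ♖


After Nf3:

♜ ♞ ♝ ♛ ♚ ♝ ♞ ♜
♟ ♟ ♟ ♟ ♟ · ♟ ♟
· · · · · · · ·
· · · · · ♟ · ·
· · · · · · · ·
· · · · · ♘ ♙ ·
♙ ♙ ♙ ♙ ♙ ♙ · ♙
♖ ♘ ♗ ♕ ♔ ♗ · ♖


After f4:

♜ ♞ ♝ ♛ ♚ ♝ ♞ ♜
♟ ♟ ♟ ♟ ♟ · ♟ ♟
· · · · · · · ·
· · · · · · · ·
· · · · · ♟ · ·
· · · · · ♘ ♙ ·
♙ ♙ ♙ ♙ ♙ ♙ · ♙
♖ ♘ ♗ ♕ ♔ ♗ · ♖


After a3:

♜ ♞ ♝ ♛ ♚ ♝ ♞ ♜
♟ ♟ ♟ ♟ ♟ · ♟ ♟
· · · · · · · ·
· · · · · · · ·
· · · · · ♟ · ·
♙ · · · · ♘ ♙ ·
· ♙ ♙ ♙ ♙ ♙ · ♙
♖ ♘ ♗ ♕ ♔ ♗ · ♖


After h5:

♜ ♞ ♝ ♛ ♚ ♝ ♞ ♜
♟ ♟ ♟ ♟ ♟ · ♟ ·
· · · · · · · ·
· · · · · · · ♟
· · · · · ♟ · ·
♙ · · · · ♘ ♙ ·
· ♙ ♙ ♙ ♙ ♙ · ♙
♖ ♘ ♗ ♕ ♔ ♗ · ♖


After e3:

♜ ♞ ♝ ♛ ♚ ♝ ♞ ♜
♟ ♟ ♟ ♟ ♟ · ♟ ·
· · · · · · · ·
· · · · · · · ♟
· · · · · ♟ · ·
♙ · · · ♙ ♘ ♙ ·
· ♙ ♙ ♙ · ♙ · ♙
♖ ♘ ♗ ♕ ♔ ♗ · ♖



  a b c d e f g h
  ─────────────────
8│♜ ♞ ♝ ♛ ♚ ♝ ♞ ♜│8
7│♟ ♟ ♟ ♟ ♟ · ♟ ·│7
6│· · · · · · · ·│6
5│· · · · · · · ♟│5
4│· · · · · ♟ · ·│4
3│♙ · · · ♙ ♘ ♙ ·│3
2│· ♙ ♙ ♙ · ♙ · ♙│2
1│♖ ♘ ♗ ♕ ♔ ♗ · ♖│1
  ─────────────────
  a b c d e f g h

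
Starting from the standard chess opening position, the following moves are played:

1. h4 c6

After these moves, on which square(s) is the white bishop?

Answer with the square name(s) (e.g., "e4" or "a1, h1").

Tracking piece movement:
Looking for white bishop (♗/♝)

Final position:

  a b c d e f g h
  ─────────────────
8│♜ ♞ ♝ ♛ ♚ ♝ ♞ ♜│8
7│♟ ♟ · ♟ ♟ ♟ ♟ ♟│7
6│· · ♟ · · · · ·│6
5│· · · · · · · ·│5
4│· · · · · · · ♙│4
3│· · · · · · · ·│3
2│♙ ♙ ♙ ♙ ♙ ♙ ♙ ·│2
1│♖ ♘ ♗ ♕ ♔ ♗ ♘ ♖│1
  ─────────────────
  a b c d e f g h


c1, f1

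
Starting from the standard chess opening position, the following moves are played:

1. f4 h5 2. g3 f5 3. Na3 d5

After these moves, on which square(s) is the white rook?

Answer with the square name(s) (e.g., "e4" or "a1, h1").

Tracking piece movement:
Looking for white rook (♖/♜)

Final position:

  a b c d e f g h
  ─────────────────
8│♜ ♞ ♝ ♛ ♚ ♝ ♞ ♜│8
7│♟ ♟ ♟ · ♟ · ♟ ·│7
6│· · · · · · · ·│6
5│· · · ♟ · ♟ · ♟│5
4│· · · · · ♙ · ·│4
3│♘ · · · · · ♙ ·│3
2│♙ ♙ ♙ ♙ ♙ · · ♙│2
1│♖ · ♗ ♕ ♔ ♗ ♘ ♖│1
  ─────────────────
  a b c d e f g h


a1, h1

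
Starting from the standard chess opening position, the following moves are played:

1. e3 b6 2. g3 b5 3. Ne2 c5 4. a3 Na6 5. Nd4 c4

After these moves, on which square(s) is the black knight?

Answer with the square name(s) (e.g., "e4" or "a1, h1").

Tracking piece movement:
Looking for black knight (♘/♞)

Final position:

  a b c d e f g h
  ─────────────────
8│♜ · ♝ ♛ ♚ ♝ ♞ ♜│8
7│♟ · · ♟ ♟ ♟ ♟ ♟│7
6│♞ · · · · · · ·│6
5│· ♟ · · · · · ·│5
4│· · ♟ ♘ · · · ·│4
3│♙ · · · ♙ · ♙ ·│3
2│· ♙ ♙ ♙ · ♙ · ♙│2
1│♖ ♘ ♗ ♕ ♔ ♗ · ♖│1
  ─────────────────
  a b c d e f g h


a6, g8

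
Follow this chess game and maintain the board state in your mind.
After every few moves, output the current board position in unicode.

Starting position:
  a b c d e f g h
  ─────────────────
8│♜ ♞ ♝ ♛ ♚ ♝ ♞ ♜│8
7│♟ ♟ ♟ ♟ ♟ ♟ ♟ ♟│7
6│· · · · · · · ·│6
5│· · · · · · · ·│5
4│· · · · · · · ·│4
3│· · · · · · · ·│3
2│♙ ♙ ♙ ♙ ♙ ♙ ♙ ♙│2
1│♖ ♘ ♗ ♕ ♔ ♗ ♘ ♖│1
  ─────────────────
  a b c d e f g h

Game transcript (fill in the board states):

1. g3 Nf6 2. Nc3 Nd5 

  a b c d e f g h
  ─────────────────
8│♜ ♞ ♝ ♛ ♚ ♝ · ♜│8
7│♟ ♟ ♟ ♟ ♟ ♟ ♟ ♟│7
6│· · · · · · · ·│6
5│· · · ♞ · · · ·│5
4│· · · · · · · ·│4
3│· · ♘ · · · ♙ ·│3
2│♙ ♙ ♙ ♙ ♙ ♙ · ♙│2
1│♖ · ♗ ♕ ♔ ♗ ♘ ♖│1
  ─────────────────
  a b c d e f g h

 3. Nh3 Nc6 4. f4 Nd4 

  a b c d e f g h
  ─────────────────
8│♜ · ♝ ♛ ♚ ♝ · ♜│8
7│♟ ♟ ♟ ♟ ♟ ♟ ♟ ♟│7
6│· · · · · · · ·│6
5│· · · ♞ · · · ·│5
4│· · · ♞ · ♙ · ·│4
3│· · ♘ · · · ♙ ♘│3
2│♙ ♙ ♙ ♙ ♙ · · ♙│2
1│♖ · ♗ ♕ ♔ ♗ · ♖│1
  ─────────────────
  a b c d e f g h

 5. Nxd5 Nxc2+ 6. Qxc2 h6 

  a b c d e f g h
  ─────────────────
8│♜ · ♝ ♛ ♚ ♝ · ♜│8
7│♟ ♟ ♟ ♟ ♟ ♟ ♟ ·│7
6│· · · · · · · ♟│6
5│· · · ♘ · · · ·│5
4│· · · · · ♙ · ·│4
3│· · · · · · ♙ ♘│3
2│♙ ♙ ♕ ♙ ♙ · · ♙│2
1│♖ · ♗ · ♔ ♗ · ♖│1
  ─────────────────
  a b c d e f g h

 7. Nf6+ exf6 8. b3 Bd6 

  a b c d e f g h
  ─────────────────
8│♜ · ♝ ♛ ♚ · · ♜│8
7│♟ ♟ ♟ ♟ · ♟ ♟ ·│7
6│· · · ♝ · ♟ · ♟│6
5│· · · · · · · ·│5
4│· · · · · ♙ · ·│4
3│· ♙ · · · · ♙ ♘│3
2│♙ · ♕ ♙ ♙ · · ♙│2
1│♖ · ♗ · ♔ ♗ · ♖│1
  ─────────────────
  a b c d e f g h

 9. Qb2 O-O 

  a b c d e f g h
  ─────────────────
8│♜ · ♝ ♛ · ♜ ♚ ·│8
7│♟ ♟ ♟ ♟ · ♟ ♟ ·│7
6│· · · ♝ · ♟ · ♟│6
5│· · · · · · · ·│5
4│· · · · · ♙ · ·│4
3│· ♙ · · · · ♙ ♘│3
2│♙ ♕ · ♙ ♙ · · ♙│2
1│♖ · ♗ · ♔ ♗ · ♖│1
  ─────────────────
  a b c d e f g h


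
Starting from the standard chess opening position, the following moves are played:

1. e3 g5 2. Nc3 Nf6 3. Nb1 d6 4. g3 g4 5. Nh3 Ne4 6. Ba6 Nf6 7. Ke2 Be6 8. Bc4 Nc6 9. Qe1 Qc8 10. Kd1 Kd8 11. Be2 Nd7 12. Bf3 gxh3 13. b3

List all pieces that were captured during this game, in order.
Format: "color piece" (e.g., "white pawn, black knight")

Tracking captures:
  gxh3: captured white knight

white knight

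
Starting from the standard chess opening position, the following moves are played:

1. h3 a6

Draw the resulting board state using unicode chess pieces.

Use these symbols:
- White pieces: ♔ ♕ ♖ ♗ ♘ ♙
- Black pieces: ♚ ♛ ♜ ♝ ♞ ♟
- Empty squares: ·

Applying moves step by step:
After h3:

♜ ♞ ♝ ♛ ♚ ♝ ♞ ♜
♟ ♟ ♟ ♟ ♟ ♟ ♟ ♟
· · · · · · · ·
· · · · · · · ·
· · · · · · · ·
· · · · · · · ♙
♙ ♙ ♙ ♙ ♙ ♙ ♙ ·
♖ ♘ ♗ ♕ ♔ ♗ ♘ ♖


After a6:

♜ ♞ ♝ ♛ ♚ ♝ ♞ ♜
· ♟ ♟ ♟ ♟ ♟ ♟ ♟
♟ · · · · · · ·
· · · · · · · ·
· · · · · · · ·
· · · · · · · ♙
♙ ♙ ♙ ♙ ♙ ♙ ♙ ·
♖ ♘ ♗ ♕ ♔ ♗ ♘ ♖



  a b c d e f g h
  ─────────────────
8│♜ ♞ ♝ ♛ ♚ ♝ ♞ ♜│8
7│· ♟ ♟ ♟ ♟ ♟ ♟ ♟│7
6│♟ · · · · · · ·│6
5│· · · · · · · ·│5
4│· · · · · · · ·│4
3│· · · · · · · ♙│3
2│♙ ♙ ♙ ♙ ♙ ♙ ♙ ·│2
1│♖ ♘ ♗ ♕ ♔ ♗ ♘ ♖│1
  ─────────────────
  a b c d e f g h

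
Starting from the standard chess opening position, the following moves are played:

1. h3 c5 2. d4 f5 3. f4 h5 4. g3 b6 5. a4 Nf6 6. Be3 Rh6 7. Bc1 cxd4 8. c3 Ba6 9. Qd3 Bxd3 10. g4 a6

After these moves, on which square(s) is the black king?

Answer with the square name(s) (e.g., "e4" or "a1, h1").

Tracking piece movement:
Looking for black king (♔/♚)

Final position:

  a b c d e f g h
  ─────────────────
8│♜ ♞ · ♛ ♚ ♝ · ·│8
7│· · · ♟ ♟ · ♟ ·│7
6│♟ ♟ · · · ♞ · ♜│6
5│· · · · · ♟ · ♟│5
4│♙ · · ♟ · ♙ ♙ ·│4
3│· · ♙ ♝ · · · ♙│3
2│· ♙ · · ♙ · · ·│2
1│♖ ♘ ♗ · ♔ ♗ ♘ ♖│1
  ─────────────────
  a b c d e f g h


e8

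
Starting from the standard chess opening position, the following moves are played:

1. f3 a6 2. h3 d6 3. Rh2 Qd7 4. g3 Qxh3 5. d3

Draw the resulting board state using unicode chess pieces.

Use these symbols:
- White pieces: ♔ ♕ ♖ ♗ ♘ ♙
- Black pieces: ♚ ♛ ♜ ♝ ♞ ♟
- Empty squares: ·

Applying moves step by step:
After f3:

♜ ♞ ♝ ♛ ♚ ♝ ♞ ♜
♟ ♟ ♟ ♟ ♟ ♟ ♟ ♟
· · · · · · · ·
· · · · · · · ·
· · · · · · · ·
· · · · · ♙ · ·
♙ ♙ ♙ ♙ ♙ · ♙ ♙
♖ ♘ ♗ ♕ ♔ ♗ ♘ ♖


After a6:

♜ ♞ ♝ ♛ ♚ ♝ ♞ ♜
· ♟ ♟ ♟ ♟ ♟ ♟ ♟
♟ · · · · · · ·
· · · · · · · ·
· · · · · · · ·
· · · · · ♙ · ·
♙ ♙ ♙ ♙ ♙ · ♙ ♙
♖ ♘ ♗ ♕ ♔ ♗ ♘ ♖


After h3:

♜ ♞ ♝ ♛ ♚ ♝ ♞ ♜
· ♟ ♟ ♟ ♟ ♟ ♟ ♟
♟ · · · · · · ·
· · · · · · · ·
· · · · · · · ·
· · · · · ♙ · ♙
♙ ♙ ♙ ♙ ♙ · ♙ ·
♖ ♘ ♗ ♕ ♔ ♗ ♘ ♖


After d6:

♜ ♞ ♝ ♛ ♚ ♝ ♞ ♜
· ♟ ♟ · ♟ ♟ ♟ ♟
♟ · · ♟ · · · ·
· · · · · · · ·
· · · · · · · ·
· · · · · ♙ · ♙
♙ ♙ ♙ ♙ ♙ · ♙ ·
♖ ♘ ♗ ♕ ♔ ♗ ♘ ♖


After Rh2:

♜ ♞ ♝ ♛ ♚ ♝ ♞ ♜
· ♟ ♟ · ♟ ♟ ♟ ♟
♟ · · ♟ · · · ·
· · · · · · · ·
· · · · · · · ·
· · · · · ♙ · ♙
♙ ♙ ♙ ♙ ♙ · ♙ ♖
♖ ♘ ♗ ♕ ♔ ♗ ♘ ·


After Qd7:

♜ ♞ ♝ · ♚ ♝ ♞ ♜
· ♟ ♟ ♛ ♟ ♟ ♟ ♟
♟ · · ♟ · · · ·
· · · · · · · ·
· · · · · · · ·
· · · · · ♙ · ♙
♙ ♙ ♙ ♙ ♙ · ♙ ♖
♖ ♘ ♗ ♕ ♔ ♗ ♘ ·


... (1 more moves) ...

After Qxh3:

♜ ♞ ♝ · ♚ ♝ ♞ ♜
· ♟ ♟ · ♟ ♟ ♟ ♟
♟ · · ♟ · · · ·
· · · · · · · ·
· · · · · · · ·
· · · · · ♙ ♙ ♛
♙ ♙ ♙ ♙ ♙ · · ♖
♖ ♘ ♗ ♕ ♔ ♗ ♘ ·


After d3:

♜ ♞ ♝ · ♚ ♝ ♞ ♜
· ♟ ♟ · ♟ ♟ ♟ ♟
♟ · · ♟ · · · ·
· · · · · · · ·
· · · · · · · ·
· · · ♙ · ♙ ♙ ♛
♙ ♙ ♙ · ♙ · · ♖
♖ ♘ ♗ ♕ ♔ ♗ ♘ ·



  a b c d e f g h
  ─────────────────
8│♜ ♞ ♝ · ♚ ♝ ♞ ♜│8
7│· ♟ ♟ · ♟ ♟ ♟ ♟│7
6│♟ · · ♟ · · · ·│6
5│· · · · · · · ·│5
4│· · · · · · · ·│4
3│· · · ♙ · ♙ ♙ ♛│3
2│♙ ♙ ♙ · ♙ · · ♖│2
1│♖ ♘ ♗ ♕ ♔ ♗ ♘ ·│1
  ─────────────────
  a b c d e f g h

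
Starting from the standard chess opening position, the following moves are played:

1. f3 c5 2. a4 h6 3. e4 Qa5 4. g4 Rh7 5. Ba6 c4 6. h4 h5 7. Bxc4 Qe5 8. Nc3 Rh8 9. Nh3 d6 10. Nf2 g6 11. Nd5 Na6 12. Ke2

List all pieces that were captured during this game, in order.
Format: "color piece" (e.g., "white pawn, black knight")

Tracking captures:
  Bxc4: captured black pawn

black pawn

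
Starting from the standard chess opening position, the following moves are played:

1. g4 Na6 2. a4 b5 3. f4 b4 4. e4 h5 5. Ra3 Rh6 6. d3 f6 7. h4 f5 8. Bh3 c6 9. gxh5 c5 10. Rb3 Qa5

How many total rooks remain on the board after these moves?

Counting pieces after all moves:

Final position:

  a b c d e f g h
  ─────────────────
8│♜ · ♝ · ♚ ♝ ♞ ·│8
7│♟ · · ♟ ♟ · ♟ ·│7
6│♞ · · · · · · ♜│6
5│♛ · ♟ · · ♟ · ♙│5
4│♙ ♟ · · ♙ ♙ · ♙│4
3│· ♖ · ♙ · · · ♗│3
2│· ♙ ♙ · · · · ·│2
1│· ♘ ♗ ♕ ♔ · ♘ ♖│1
  ─────────────────
  a b c d e f g h


4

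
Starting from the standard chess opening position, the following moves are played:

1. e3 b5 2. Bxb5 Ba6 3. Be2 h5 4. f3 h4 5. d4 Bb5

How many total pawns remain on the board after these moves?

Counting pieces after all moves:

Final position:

  a b c d e f g h
  ─────────────────
8│♜ ♞ · ♛ ♚ ♝ ♞ ♜│8
7│♟ · ♟ ♟ ♟ ♟ ♟ ·│7
6│· · · · · · · ·│6
5│· ♝ · · · · · ·│5
4│· · · ♙ · · · ♟│4
3│· · · · ♙ ♙ · ·│3
2│♙ ♙ ♙ · ♗ · ♙ ♙│2
1│♖ ♘ ♗ ♕ ♔ · ♘ ♖│1
  ─────────────────
  a b c d e f g h


15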